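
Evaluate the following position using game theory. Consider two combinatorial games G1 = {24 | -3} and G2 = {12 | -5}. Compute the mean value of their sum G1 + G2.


G1 = {24 | -3}, G2 = {12 | -5}
Each is a switch {a | b} with numbers a > b; its mean value is (a + b)/2, and mean value is additive over game sums: m(G1 + G2) = m(G1) + m(G2).
Mean of G1 = (24 + (-3))/2 = 21/2 = 21/2
Mean of G2 = (12 + (-5))/2 = 7/2 = 7/2
Mean of G1 + G2 = 21/2 + 7/2 = 14

14


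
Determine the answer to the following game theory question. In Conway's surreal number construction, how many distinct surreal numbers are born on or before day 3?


Day 0: {|} = 0 is born. Count = 1.
Day n: the number of surreal numbers born by day n is 2^(n+1) - 1.
By day 0: 2^1 - 1 = 1
By day 1: 2^2 - 1 = 3
By day 2: 2^3 - 1 = 7
By day 3: 2^4 - 1 = 15
By day 3: 15 surreal numbers.

15


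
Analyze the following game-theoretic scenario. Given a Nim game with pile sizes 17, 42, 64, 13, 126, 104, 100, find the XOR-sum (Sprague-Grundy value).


We need the XOR (exclusive or) of all pile sizes.
After XOR-ing pile 1 (size 17): 0 XOR 17 = 17
After XOR-ing pile 2 (size 42): 17 XOR 42 = 59
After XOR-ing pile 3 (size 64): 59 XOR 64 = 123
After XOR-ing pile 4 (size 13): 123 XOR 13 = 118
After XOR-ing pile 5 (size 126): 118 XOR 126 = 8
After XOR-ing pile 6 (size 104): 8 XOR 104 = 96
After XOR-ing pile 7 (size 100): 96 XOR 100 = 4
The Nim-value of this position is 4.

4


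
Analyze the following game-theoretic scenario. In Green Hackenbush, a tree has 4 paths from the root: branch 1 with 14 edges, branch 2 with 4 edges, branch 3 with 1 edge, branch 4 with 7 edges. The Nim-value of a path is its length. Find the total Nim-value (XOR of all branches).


The tree has 4 branches from the ground vertex.
In Green Hackenbush, the Nim-value of a simple path of length k is k.
Branch 1: length 14, Nim-value = 14
Branch 2: length 4, Nim-value = 4
Branch 3: length 1, Nim-value = 1
Branch 4: length 7, Nim-value = 7
Total Nim-value = XOR of all branch values:
0 XOR 14 = 14
14 XOR 4 = 10
10 XOR 1 = 11
11 XOR 7 = 12
Nim-value of the tree = 12

12


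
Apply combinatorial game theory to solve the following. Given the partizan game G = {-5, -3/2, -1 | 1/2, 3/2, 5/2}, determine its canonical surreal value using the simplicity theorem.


Left options: {-5, -3/2, -1}, max = -1
Right options: {1/2, 3/2, 5/2}, min = 1/2
All options are numbers and max(Left) < min(Right), so by the simplicity theorem the value is the simplest (earliest-born) number strictly between -1 and 1/2.
The only integer strictly between -1 and 1/2 is 0.
No non-integer in the interval can be simpler: if x is a non-integer in the interval, then floor(x) or ceil(x) also lies in the interval (the interval contains an integer), and both are proper prefixes of x's sign expansion, i.e. born earlier. So the game value is 0.
Game value = 0

0


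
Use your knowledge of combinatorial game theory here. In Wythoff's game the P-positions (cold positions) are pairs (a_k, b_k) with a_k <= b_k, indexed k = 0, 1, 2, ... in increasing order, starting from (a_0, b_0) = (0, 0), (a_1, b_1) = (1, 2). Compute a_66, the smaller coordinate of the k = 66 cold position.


By Wythoff's theorem, a_k = floor(k * phi) and b_k = floor(k * phi^2) = a_k + k, where phi = (1 + sqrt(5))/2 is the golden ratio.
phi = (1 + sqrt(5))/2 = 1.618034
k = 66
k * phi = 66 * 1.618034 = 106.790243
a_66 = floor(k * phi) = 106

106


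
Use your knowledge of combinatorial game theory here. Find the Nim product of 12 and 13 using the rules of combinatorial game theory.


Nim multiplication is bilinear over XOR: (u XOR v) * w = (u*w) XOR (v*w).
So we split each operand into its bit components and XOR the pairwise Nim products.
12 = 4 + 8 (as XOR of powers of 2).
13 = 1 + 4 + 8 (as XOR of powers of 2).
Using the standard Nim-product table on single bits:
  2*2 = 3,   2*4 = 8,   2*8 = 12,
  4*4 = 6,   4*8 = 11,  8*8 = 13,
and  1*x = x (identity), k*l = l*k (commutative).
Pairwise Nim products:
  4 * 1 = 4
  4 * 4 = 6
  4 * 8 = 11
  8 * 1 = 8
  8 * 4 = 11
  8 * 8 = 13
XOR them: 4 XOR 6 XOR 11 XOR 8 XOR 11 XOR 13 = 7.
Result: 12 * 13 = 7 (in Nim).

7


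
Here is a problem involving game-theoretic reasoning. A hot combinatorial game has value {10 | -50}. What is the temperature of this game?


The game is {10 | -50}, a switch {a | b} with numbers a > b.
Cooling {a | b} by t gives {a - t | b + t}, which stops being hot when a - t = b + t, i.e. at t = (a - b)/2. So the temperature of a switch is (a - b)/2.
Temperature = (Left option - Right option) / 2
= (10 - (-50)) / 2
= 60 / 2
= 30

30


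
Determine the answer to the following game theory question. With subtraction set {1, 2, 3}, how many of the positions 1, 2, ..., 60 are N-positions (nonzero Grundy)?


Subtraction set S = {1, 2, 3}, so G(n) = n mod 4.
G(n) = 0 when n is a multiple of 4.
Multiples of 4 in [1, 60]: 15
N-positions (nonzero Grundy) = 60 - 15 = 45

45


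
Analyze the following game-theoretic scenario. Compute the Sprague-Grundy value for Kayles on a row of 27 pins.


Kayles: a move removes 1 or 2 adjacent pins from a contiguous row.
Removing pins from a row of k leaves two independent rows (a, b) with a + b = k - 1 (one pin) or a + b = k - 2 (two pins); an end removal gives a = 0.
By Sprague-Grundy, G(k) = mex{ G(a) XOR G(b) } over all these splits. G(0) = 0.
G(1): splits (0,0):0^0=0 -> mex({0}) = 1
G(2): splits (0,1):0^1=1 (0,0):0^0=0 -> mex({0, 1}) = 2
G(3): splits (0,2):0^2=2 (1,1):1^1=0 (0,1):0^1=1 -> mex({0, 1, 2}) = 3
G(4): splits (0,3):0^3=3 (1,2):1^2=3 (0,2):0^2=2 (1,1):1^1=0 -> mex({0, 2, 3}) = 1
G(5): splits (0,4):0^1=1 (1,3):1^3=2 (2,2):2^2=0 (0,3):0^3=3 (1,2):1^2=3 -> mex({0, 1, 2, 3}) = 4
G(6) = mex({0, 1, 2, 4}) = 3
G(7) = mex({0, 1, 3, 4, 5}) = 2
G(8) = mex({0, 2, 3, 5, 6}) = 1
G(9) = mex({0, 1, 2, 3, 6, 7}) = 4
G(10) = mex({0, 1, 3, 4, 5, 7}) = 2
G(11) = mex({0, 1, 2, 3, 4, 5}) = 6
G(12) = mex({0, 1, 2, 3, 5, 6, 7}) = 4
G(13) = mex({0, 2, 3, 4, 6, 7}) = 1
G(14) = mex({0, 1, 4, 5, 6, 7}) = 2
G(15) = mex({0, 1, 2, 3, 4, 5, 6}) = 7
G(16) = mex({0, 2, 3, 5, 6, 7}) = 1
G(17) = mex({0, 1, 2, 3, 5, 6, 7}) = 4
G(18) = mex({0, 1, 2, 4, 5, 6}) = 3
G(19) = mex({0, 1, 3, 4, 5, 7}) = 2
G(20) = mex({0, 2, 3, 4, 5, 6, 7}) = 1
G(21) = mex({0, 1, 2, 3, 5, 6, 7}) = 4
G(22) = mex({0, 1, 2, 3, 4, 5, 7}) = 6
G(23) = mex({0, 1, 2, 3, 4, 5, 6}) = 7
G(24) = mex({0, 1, 2, 3, 5, 6, 7}) = 4
G(25) = mex({0, 2, 3, 4, 6, 7}) = 1
G(26) = mex({0, 1, 3, 4, 5, 6, 7}) = 2
G(27) = mex({0, 1, 2, 3, 4, 5, 6, 7}) = 8
Therefore G(27) = 8.

8


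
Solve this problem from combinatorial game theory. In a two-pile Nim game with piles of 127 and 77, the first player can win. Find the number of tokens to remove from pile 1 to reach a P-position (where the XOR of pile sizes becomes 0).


Piles: 127 and 77
Current XOR: 127 XOR 77 = 50 (non-zero, so this is an N-position).
To make the XOR zero, we need to find a move that balances the piles.
For pile 1 (size 127): target = 127 XOR 50 = 77
We reduce pile 1 from 127 to 77.
Tokens removed: 127 - 77 = 50
Verification: 77 XOR 77 = 0

50


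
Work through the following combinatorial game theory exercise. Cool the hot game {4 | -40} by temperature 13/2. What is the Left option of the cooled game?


Original game: {4 | -40} (a switch {a | b} with a > b).
Cooling by t (for t below the temperature (a - b)/2 = 22) taxes each move by t: {a | b} cooled by t is {a - t | b + t}.
Cooling amount: t = 13/2
Cooled Left option: 4 - 13/2 = -5/2
Cooled Right option: -40 + 13/2 = -67/2
Cooled game: {-5/2 | -67/2}
Left option = -5/2

-5/2


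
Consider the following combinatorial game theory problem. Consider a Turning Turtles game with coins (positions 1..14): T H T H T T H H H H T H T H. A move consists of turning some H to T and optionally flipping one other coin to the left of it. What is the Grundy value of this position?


Coins: T H T H T T H H H H T H T H
Key fact: a single head at position k behaves exactly like a Nim heap of size k (turning it to T and optionally flipping a coin at j < k corresponds to moving the heap from k to j, or to 0), and heads combine as a disjunctive sum (two heads at the same place would cancel, matching j XOR j = 0). So the Nim-value is the XOR of the 1-indexed positions of the heads.
Face-up positions (1-indexed): [2, 4, 7, 8, 9, 10, 12, 14]
XOR 0 with 2: 0 XOR 2 = 2
XOR 2 with 4: 2 XOR 4 = 6
XOR 6 with 7: 6 XOR 7 = 1
XOR 1 with 8: 1 XOR 8 = 9
XOR 9 with 9: 9 XOR 9 = 0
XOR 0 with 10: 0 XOR 10 = 10
XOR 10 with 12: 10 XOR 12 = 6
XOR 6 with 14: 6 XOR 14 = 8
Nim-value = 8

8


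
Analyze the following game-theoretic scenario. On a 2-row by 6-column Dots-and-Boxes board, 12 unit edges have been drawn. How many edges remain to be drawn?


Grid: 2 x 6 boxes, i.e. 3 rows and 7 columns of dots.
Horizontal edges: (rows + 1) * cols = 3 * 6 = 18
Vertical edges: rows * (cols + 1) = 2 * 7 = 14
Total edges: 18 + 14 = 32
Edges drawn: 12
Remaining: 32 - 12 = 20

20


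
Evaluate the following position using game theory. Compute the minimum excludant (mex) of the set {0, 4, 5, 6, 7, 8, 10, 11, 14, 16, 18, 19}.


Set = {0, 4, 5, 6, 7, 8, 10, 11, 14, 16, 18, 19}
0 is in the set.
1 is NOT in the set. This is the mex.
mex = 1

1


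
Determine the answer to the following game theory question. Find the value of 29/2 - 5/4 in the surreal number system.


x = 29/2, y = 5/4
Converting to common denominator: 4
x = 58/4, y = 5/4
x - y = 29/2 - 5/4 = 53/4

53/4


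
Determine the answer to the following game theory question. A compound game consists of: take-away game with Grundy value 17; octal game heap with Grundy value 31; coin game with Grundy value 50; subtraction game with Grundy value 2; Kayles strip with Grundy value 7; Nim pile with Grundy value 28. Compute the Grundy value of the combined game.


By the Sprague-Grundy theorem, the Grundy value of a sum of games is the XOR of individual Grundy values.
take-away game: Grundy value = 17. Running XOR: 0 XOR 17 = 17
octal game heap: Grundy value = 31. Running XOR: 17 XOR 31 = 14
coin game: Grundy value = 50. Running XOR: 14 XOR 50 = 60
subtraction game: Grundy value = 2. Running XOR: 60 XOR 2 = 62
Kayles strip: Grundy value = 7. Running XOR: 62 XOR 7 = 57
Nim pile: Grundy value = 28. Running XOR: 57 XOR 28 = 37
The combined Grundy value is 37.

37


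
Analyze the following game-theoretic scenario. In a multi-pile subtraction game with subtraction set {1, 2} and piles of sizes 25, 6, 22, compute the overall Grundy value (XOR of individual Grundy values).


Subtraction set: {1, 2}
For this subtraction set, G(n) = n mod 3 (period = max + 1 = 3).
Pile 1 (size 25): G(25) = 25 mod 3 = 1
Pile 2 (size 6): G(6) = 6 mod 3 = 0
Pile 3 (size 22): G(22) = 22 mod 3 = 1
Total Grundy value = XOR of all: 1 XOR 0 XOR 1 = 0

0


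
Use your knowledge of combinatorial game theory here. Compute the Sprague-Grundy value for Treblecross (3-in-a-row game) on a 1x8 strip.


Treblecross: place X on empty cells; 3-in-a-row wins.
Playing within two cells of an existing X lets the opponent win at once, so sensible play treats the cells i-2..i+2 around each X as dead. The player left with no safe cell loses, so this is a normal-play take-away game on strips of safe cells.
Placing X at cell i (0-indexed) of a strip of k safe cells leaves independent strips of sizes max(0, i-2) and max(0, k-i-3). Hence G(k) = mex{ G(max(0,i-2)) XOR G(max(0,k-i-3)) : 0 <= i < k }, with G(0) = 0.
G(1): splits (0,0):0^0=0 -> mex({0}) = 1
G(2): splits (0,0):0^0=0 -> mex({0}) = 1
G(3): splits (0,0):0^0=0 -> mex({0}) = 1
G(4): splits (0,1):0^1=1 (0,0):0^0=0 -> mex({0, 1}) = 2
G(5): splits (0,2):0^1=1 (0,1):0^1=1 (0,0):0^0=0 -> mex({0, 1}) = 2
G(6) = mex({1}) = 0
G(7) = mex({0, 1, 2}) = 3
G(8) = mex({0, 1, 2}) = 3
Therefore G(8) = 3.

3


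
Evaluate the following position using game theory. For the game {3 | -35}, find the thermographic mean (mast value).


Game = {3 | -35}, a switch {a | b} with numbers a > b.
Its thermograph has left wall a - t and right wall b + t, which meet at t = (a - b)/2, where both equal (a + b)/2. So the mast (mean value) is at (a + b)/2.
Mean = (3 + (-35))/2 = -32/2 = -16

-16


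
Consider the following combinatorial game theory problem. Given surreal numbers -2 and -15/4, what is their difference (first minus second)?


x = -2, y = -15/4
Converting to common denominator: 4
x = -8/4, y = -15/4
x - y = -2 - -15/4 = 7/4

7/4


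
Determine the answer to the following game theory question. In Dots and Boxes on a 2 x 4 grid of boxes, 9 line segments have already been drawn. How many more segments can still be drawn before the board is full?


Grid: 2 x 4 boxes, i.e. 3 rows and 5 columns of dots.
Horizontal edges: (rows + 1) * cols = 3 * 4 = 12
Vertical edges: rows * (cols + 1) = 2 * 5 = 10
Total edges: 12 + 10 = 22
Edges drawn: 9
Remaining: 22 - 9 = 13

13


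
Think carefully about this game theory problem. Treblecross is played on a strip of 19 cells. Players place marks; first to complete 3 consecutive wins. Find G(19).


Treblecross: place X on empty cells; 3-in-a-row wins.
Playing within two cells of an existing X lets the opponent win at once, so sensible play treats the cells i-2..i+2 around each X as dead. The player left with no safe cell loses, so this is a normal-play take-away game on strips of safe cells.
Placing X at cell i (0-indexed) of a strip of k safe cells leaves independent strips of sizes max(0, i-2) and max(0, k-i-3). Hence G(k) = mex{ G(max(0,i-2)) XOR G(max(0,k-i-3)) : 0 <= i < k }, with G(0) = 0.
G(1): splits (0,0):0^0=0 -> mex({0}) = 1
G(2): splits (0,0):0^0=0 -> mex({0}) = 1
G(3): splits (0,0):0^0=0 -> mex({0}) = 1
G(4): splits (0,1):0^1=1 (0,0):0^0=0 -> mex({0, 1}) = 2
G(5): splits (0,2):0^1=1 (0,1):0^1=1 (0,0):0^0=0 -> mex({0, 1}) = 2
G(6) = mex({1}) = 0
G(7) = mex({0, 1, 2}) = 3
G(8) = mex({0, 1, 2}) = 3
G(9) = mex({0, 2}) = 1
G(10) = mex({0, 2, 3}) = 1
G(11) = mex({0, 3}) = 1
G(12) = mex({1, 3}) = 0
G(13) = mex({0, 1, 2, 3}) = 4
G(14) = mex({0, 1, 2}) = 3
G(15) = mex({0, 1, 2}) = 3
G(16) = mex({0, 1, 2, 4}) = 3
G(17) = mex({0, 1, 3, 4}) = 2
G(18) = mex({0, 1, 3, 4}) = 2
G(19) = mex({0, 1, 3, 5}) = 2
Therefore G(19) = 2.

2


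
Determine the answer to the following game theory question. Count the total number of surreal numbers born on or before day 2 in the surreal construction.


Day 0: {|} = 0 is born. Count = 1.
Day n: the number of surreal numbers born by day n is 2^(n+1) - 1.
By day 0: 2^1 - 1 = 1
By day 1: 2^2 - 1 = 3
By day 2: 2^3 - 1 = 7
By day 2: 7 surreal numbers.

7


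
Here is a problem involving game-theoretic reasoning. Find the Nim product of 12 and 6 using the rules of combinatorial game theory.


Nim multiplication is bilinear over XOR: (u XOR v) * w = (u*w) XOR (v*w).
So we split each operand into its bit components and XOR the pairwise Nim products.
12 = 4 + 8 (as XOR of powers of 2).
6 = 2 + 4 (as XOR of powers of 2).
Using the standard Nim-product table on single bits:
  2*2 = 3,   2*4 = 8,   2*8 = 12,
  4*4 = 6,   4*8 = 11,  8*8 = 13,
and  1*x = x (identity), k*l = l*k (commutative).
Pairwise Nim products:
  4 * 2 = 8
  4 * 4 = 6
  8 * 2 = 12
  8 * 4 = 11
XOR them: 8 XOR 6 XOR 12 XOR 11 = 9.
Result: 12 * 6 = 9 (in Nim).

9


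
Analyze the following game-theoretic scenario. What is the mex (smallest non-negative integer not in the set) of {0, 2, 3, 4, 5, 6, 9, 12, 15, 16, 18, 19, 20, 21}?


Set = {0, 2, 3, 4, 5, 6, 9, 12, 15, 16, 18, 19, 20, 21}
0 is in the set.
1 is NOT in the set. This is the mex.
mex = 1

1


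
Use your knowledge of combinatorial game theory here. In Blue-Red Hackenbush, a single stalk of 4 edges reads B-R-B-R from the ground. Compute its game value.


Edges (from ground): B-R-B-R
By Berlekamp's sign-expansion rule, a Blue-Red Hackenbush stalk has the value of the surreal number whose sign sequence is the edge sequence with B -> + and R -> -.
Sign sequence: +-+-
Trace the sign expansion in the surreal number tree, starting from 0:
Edge 1: B (sign +) -> bounds (0, +inf), value = 1
Edge 2: R (sign -) -> bounds (0, 1), value = 1/2
Edge 3: B (sign +) -> bounds (1/2, 1), value = 3/4
Edge 4: R (sign -) -> bounds (1/2, 3/4), value = 5/8
Game value = 5/8

5/8


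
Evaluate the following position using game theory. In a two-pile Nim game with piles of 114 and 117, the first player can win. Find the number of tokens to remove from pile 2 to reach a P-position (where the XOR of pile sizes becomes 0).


Piles: 114 and 117
Current XOR: 114 XOR 117 = 7 (non-zero, so this is an N-position).
To make the XOR zero, we need to find a move that balances the piles.
For pile 2 (size 117): target = 117 XOR 7 = 114
We reduce pile 2 from 117 to 114.
Tokens removed: 117 - 114 = 3
Verification: 114 XOR 114 = 0

3


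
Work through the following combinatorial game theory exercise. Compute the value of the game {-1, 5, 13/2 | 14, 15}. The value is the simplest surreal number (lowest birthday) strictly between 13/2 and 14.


Left options: {-1, 5, 13/2}, max = 13/2
Right options: {14, 15}, min = 14
All options are numbers and max(Left) < min(Right), so by the simplicity theorem the value is the simplest (earliest-born) number strictly between 13/2 and 14.
Integers 7 through 13 all lie strictly between 13/2 and 14.
Among integers, the simplest (lowest birthday = smallest |n|; 0 is born on day 0, +-n on day n) is 7.
No non-integer in the interval can be simpler: if x is a non-integer in the interval, then floor(x) or ceil(x) also lies in the interval (the interval contains an integer), and both are proper prefixes of x's sign expansion, i.e. born earlier. So the game value is 7.
Game value = 7

7


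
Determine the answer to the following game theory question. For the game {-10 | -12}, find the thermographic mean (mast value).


Game = {-10 | -12}, a switch {a | b} with numbers a > b.
Its thermograph has left wall a - t and right wall b + t, which meet at t = (a - b)/2, where both equal (a + b)/2. So the mast (mean value) is at (a + b)/2.
Mean = (-10 + (-12))/2 = -22/2 = -11

-11


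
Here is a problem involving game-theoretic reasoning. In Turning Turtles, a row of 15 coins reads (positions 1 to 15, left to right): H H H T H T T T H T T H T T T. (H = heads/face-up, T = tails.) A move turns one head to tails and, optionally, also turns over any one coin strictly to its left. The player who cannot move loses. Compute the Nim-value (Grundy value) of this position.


Coins: H H H T H T T T H T T H T T T
Key fact: a single head at position k behaves exactly like a Nim heap of size k (turning it to T and optionally flipping a coin at j < k corresponds to moving the heap from k to j, or to 0), and heads combine as a disjunctive sum (two heads at the same place would cancel, matching j XOR j = 0). So the Nim-value is the XOR of the 1-indexed positions of the heads.
Face-up positions (1-indexed): [1, 2, 3, 5, 9, 12]
XOR 0 with 1: 0 XOR 1 = 1
XOR 1 with 2: 1 XOR 2 = 3
XOR 3 with 3: 3 XOR 3 = 0
XOR 0 with 5: 0 XOR 5 = 5
XOR 5 with 9: 5 XOR 9 = 12
XOR 12 with 12: 12 XOR 12 = 0
Nim-value = 0

0


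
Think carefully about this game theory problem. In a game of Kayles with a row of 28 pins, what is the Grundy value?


Kayles: a move removes 1 or 2 adjacent pins from a contiguous row.
Removing pins from a row of k leaves two independent rows (a, b) with a + b = k - 1 (one pin) or a + b = k - 2 (two pins); an end removal gives a = 0.
By Sprague-Grundy, G(k) = mex{ G(a) XOR G(b) } over all these splits. G(0) = 0.
G(1): splits (0,0):0^0=0 -> mex({0}) = 1
G(2): splits (0,1):0^1=1 (0,0):0^0=0 -> mex({0, 1}) = 2
G(3): splits (0,2):0^2=2 (1,1):1^1=0 (0,1):0^1=1 -> mex({0, 1, 2}) = 3
G(4): splits (0,3):0^3=3 (1,2):1^2=3 (0,2):0^2=2 (1,1):1^1=0 -> mex({0, 2, 3}) = 1
G(5): splits (0,4):0^1=1 (1,3):1^3=2 (2,2):2^2=0 (0,3):0^3=3 (1,2):1^2=3 -> mex({0, 1, 2, 3}) = 4
G(6) = mex({0, 1, 2, 4}) = 3
G(7) = mex({0, 1, 3, 4, 5}) = 2
G(8) = mex({0, 2, 3, 5, 6}) = 1
G(9) = mex({0, 1, 2, 3, 6, 7}) = 4
G(10) = mex({0, 1, 3, 4, 5, 7}) = 2
G(11) = mex({0, 1, 2, 3, 4, 5}) = 6
G(12) = mex({0, 1, 2, 3, 5, 6, 7}) = 4
G(13) = mex({0, 2, 3, 4, 6, 7}) = 1
G(14) = mex({0, 1, 4, 5, 6, 7}) = 2
G(15) = mex({0, 1, 2, 3, 4, 5, 6}) = 7
G(16) = mex({0, 2, 3, 5, 6, 7}) = 1
G(17) = mex({0, 1, 2, 3, 5, 6, 7}) = 4
G(18) = mex({0, 1, 2, 4, 5, 6}) = 3
G(19) = mex({0, 1, 3, 4, 5, 7}) = 2
G(20) = mex({0, 2, 3, 4, 5, 6, 7}) = 1
G(21) = mex({0, 1, 2, 3, 5, 6, 7}) = 4
G(22) = mex({0, 1, 2, 3, 4, 5, 7}) = 6
G(23) = mex({0, 1, 2, 3, 4, 5, 6}) = 7
G(24) = mex({0, 1, 2, 3, 5, 6, 7}) = 4
G(25) = mex({0, 2, 3, 4, 6, 7}) = 1
G(26) = mex({0, 1, 3, 4, 5, 6, 7}) = 2
G(27) = mex({0, 1, 2, 3, 4, 5, 6, 7}) = 8
G(28) = mex({0, 1, 2, 3, 4, 6, 7, 8}) = 5
Therefore G(28) = 5.

5


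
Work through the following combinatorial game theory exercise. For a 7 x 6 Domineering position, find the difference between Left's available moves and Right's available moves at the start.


Board is 7 x 6 (rows x cols).
Left (vertical) placements: (rows-1) * cols = 6 * 6 = 36
Right (horizontal) placements: rows * (cols-1) = 7 * 5 = 35
Advantage = Left - Right = 36 - 35 = 1

1


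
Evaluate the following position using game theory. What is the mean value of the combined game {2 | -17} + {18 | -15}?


G1 = {2 | -17}, G2 = {18 | -15}
Each is a switch {a | b} with numbers a > b; its mean value is (a + b)/2, and mean value is additive over game sums: m(G1 + G2) = m(G1) + m(G2).
Mean of G1 = (2 + (-17))/2 = -15/2 = -15/2
Mean of G2 = (18 + (-15))/2 = 3/2 = 3/2
Mean of G1 + G2 = -15/2 + 3/2 = -6

-6


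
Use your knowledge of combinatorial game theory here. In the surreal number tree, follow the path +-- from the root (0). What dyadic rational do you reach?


Sign expansion: +--
Rule: track bounds (lo, hi), initially (-inf, +inf). On '+', the current value becomes lo and we move to the simplest number in (value, hi): value + 1 if hi = +inf, otherwise the midpoint (value + hi)/2. On '-', the current value becomes hi and we move to value - 1 if lo = -inf, otherwise the midpoint (lo + value)/2.
Start at 0.
Step 1: sign = +, move right. Bounds: (0, +inf). Value = 1
Step 2: sign = -, move left. Bounds: (0, 1). Value = 1/2
Step 3: sign = -, move left. Bounds: (0, 1/2). Value = 1/4
The surreal number with sign expansion +-- is 1/4.

1/4


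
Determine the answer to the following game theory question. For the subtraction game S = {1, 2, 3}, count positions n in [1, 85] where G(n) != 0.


Subtraction set S = {1, 2, 3}, so G(n) = n mod 4.
G(n) = 0 when n is a multiple of 4.
Multiples of 4 in [1, 85]: 21
N-positions (nonzero Grundy) = 85 - 21 = 64

64


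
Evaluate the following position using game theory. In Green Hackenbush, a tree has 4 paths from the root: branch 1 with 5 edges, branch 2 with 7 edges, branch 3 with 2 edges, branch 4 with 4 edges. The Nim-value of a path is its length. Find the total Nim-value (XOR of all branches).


The tree has 4 branches from the ground vertex.
In Green Hackenbush, the Nim-value of a simple path of length k is k.
Branch 1: length 5, Nim-value = 5
Branch 2: length 7, Nim-value = 7
Branch 3: length 2, Nim-value = 2
Branch 4: length 4, Nim-value = 4
Total Nim-value = XOR of all branch values:
0 XOR 5 = 5
5 XOR 7 = 2
2 XOR 2 = 0
0 XOR 4 = 4
Nim-value of the tree = 4

4


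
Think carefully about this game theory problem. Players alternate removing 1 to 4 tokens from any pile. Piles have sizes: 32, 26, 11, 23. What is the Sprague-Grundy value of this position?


Subtraction set: {1, 2, 3, 4}
For this subtraction set, G(n) = n mod 5 (period = max + 1 = 5).
Pile 1 (size 32): G(32) = 32 mod 5 = 2
Pile 2 (size 26): G(26) = 26 mod 5 = 1
Pile 3 (size 11): G(11) = 11 mod 5 = 1
Pile 4 (size 23): G(23) = 23 mod 5 = 3
Total Grundy value = XOR of all: 2 XOR 1 XOR 1 XOR 3 = 1

1


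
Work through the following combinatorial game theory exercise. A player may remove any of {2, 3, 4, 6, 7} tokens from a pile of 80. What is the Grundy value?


The subtraction set is S = {2, 3, 4, 6, 7}.
G(k) = mex{ G(k - s) : s in S, s <= k }. We compute iteratively: G(0) = 0.
G(1) = mex({}) = 0
G(2) = mex({0}) = 1
G(3) = mex({0}) = 1
G(4) = mex({0, 1}) = 2
G(5) = mex({0, 1}) = 2
G(6) = mex({0, 1, 2}) = 3
G(7) = mex({0, 1, 2}) = 3
G(8) = mex({0, 1, 2, 3}) = 4
G(9) = mex({1, 2, 3}) = 0
G(10) = mex({1, 2, 3, 4}) = 0
G(11) = mex({0, 2, 3, 4}) = 1
G(12) = mex({0, 2, 3, 4}) = 1
G(13) = mex({0, 1, 3}) = 2
G(14) = mex({0, 1, 3, 4}) = 2
G(15) = mex({0, 1, 2, 4}) = 3
Observe that G(9)..G(15) = 0, 0, 1, 1, 2, 2, 3 repeats G(0)..G(6) = 0, 0, 1, 1, 2, 2, 3.
For k >= max(S) = 7, G(k) is determined by the previous 7 values G(k-7)..G(k-1); a window of 7 consecutive values has recurred shifted by 9, so by induction G(k + 9) = G(k) for all k >= 0: the sequence is periodic from the start with period 9.
One period: G(0..8) = 0, 0, 1, 1, 2, 2, 3, 3, 4.
80 mod 9 = 8, so G(80) = G(8) = 4.

4


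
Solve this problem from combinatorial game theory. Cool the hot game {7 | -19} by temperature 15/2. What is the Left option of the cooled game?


Original game: {7 | -19} (a switch {a | b} with a > b).
Cooling by t (for t below the temperature (a - b)/2 = 13) taxes each move by t: {a | b} cooled by t is {a - t | b + t}.
Cooling amount: t = 15/2
Cooled Left option: 7 - 15/2 = -1/2
Cooled Right option: -19 + 15/2 = -23/2
Cooled game: {-1/2 | -23/2}
Left option = -1/2

-1/2


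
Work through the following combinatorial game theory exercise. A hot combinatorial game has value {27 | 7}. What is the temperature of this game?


The game is {27 | 7}, a switch {a | b} with numbers a > b.
Cooling {a | b} by t gives {a - t | b + t}, which stops being hot when a - t = b + t, i.e. at t = (a - b)/2. So the temperature of a switch is (a - b)/2.
Temperature = (Left option - Right option) / 2
= (27 - (7)) / 2
= 20 / 2
= 10

10


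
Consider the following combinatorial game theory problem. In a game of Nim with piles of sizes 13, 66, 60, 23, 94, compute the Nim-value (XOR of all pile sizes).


We need the XOR (exclusive or) of all pile sizes.
After XOR-ing pile 1 (size 13): 0 XOR 13 = 13
After XOR-ing pile 2 (size 66): 13 XOR 66 = 79
After XOR-ing pile 3 (size 60): 79 XOR 60 = 115
After XOR-ing pile 4 (size 23): 115 XOR 23 = 100
After XOR-ing pile 5 (size 94): 100 XOR 94 = 58
The Nim-value of this position is 58.

58


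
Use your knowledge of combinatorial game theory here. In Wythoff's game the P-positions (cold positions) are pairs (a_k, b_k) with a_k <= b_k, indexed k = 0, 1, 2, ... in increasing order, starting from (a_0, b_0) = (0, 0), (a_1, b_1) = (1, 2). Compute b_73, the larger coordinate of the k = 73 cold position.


By Wythoff's theorem, a_k = floor(k * phi) and b_k = floor(k * phi^2) = a_k + k, where phi = (1 + sqrt(5))/2 is the golden ratio.
phi = (1 + sqrt(5))/2 = 1.618034
phi^2 = phi + 1 = 2.618034
k = 73
k * phi^2 = 73 * 2.618034 = 191.116481
b_73 = floor(k * phi^2) = 191 (check: a_73 + k = 118 + 73 = 191)

191


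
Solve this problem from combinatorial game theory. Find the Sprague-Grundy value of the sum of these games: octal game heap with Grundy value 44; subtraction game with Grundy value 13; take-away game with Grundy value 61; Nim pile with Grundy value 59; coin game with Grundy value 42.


By the Sprague-Grundy theorem, the Grundy value of a sum of games is the XOR of individual Grundy values.
octal game heap: Grundy value = 44. Running XOR: 0 XOR 44 = 44
subtraction game: Grundy value = 13. Running XOR: 44 XOR 13 = 33
take-away game: Grundy value = 61. Running XOR: 33 XOR 61 = 28
Nim pile: Grundy value = 59. Running XOR: 28 XOR 59 = 39
coin game: Grundy value = 42. Running XOR: 39 XOR 42 = 13
The combined Grundy value is 13.

13


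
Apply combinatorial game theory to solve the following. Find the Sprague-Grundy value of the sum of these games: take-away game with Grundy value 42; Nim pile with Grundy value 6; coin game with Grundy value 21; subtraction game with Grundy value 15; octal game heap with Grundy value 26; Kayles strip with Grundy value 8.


By the Sprague-Grundy theorem, the Grundy value of a sum of games is the XOR of individual Grundy values.
take-away game: Grundy value = 42. Running XOR: 0 XOR 42 = 42
Nim pile: Grundy value = 6. Running XOR: 42 XOR 6 = 44
coin game: Grundy value = 21. Running XOR: 44 XOR 21 = 57
subtraction game: Grundy value = 15. Running XOR: 57 XOR 15 = 54
octal game heap: Grundy value = 26. Running XOR: 54 XOR 26 = 44
Kayles strip: Grundy value = 8. Running XOR: 44 XOR 8 = 36
The combined Grundy value is 36.

36


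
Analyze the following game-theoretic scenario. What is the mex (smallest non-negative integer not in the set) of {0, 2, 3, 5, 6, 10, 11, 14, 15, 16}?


Set = {0, 2, 3, 5, 6, 10, 11, 14, 15, 16}
0 is in the set.
1 is NOT in the set. This is the mex.
mex = 1

1


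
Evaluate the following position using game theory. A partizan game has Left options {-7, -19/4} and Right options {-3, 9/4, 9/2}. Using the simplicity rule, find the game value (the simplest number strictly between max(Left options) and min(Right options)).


Left options: {-7, -19/4}, max = -19/4
Right options: {-3, 9/4, 9/2}, min = -3
All options are numbers and max(Left) < min(Right), so by the simplicity theorem the value is the simplest (earliest-born) number strictly between -19/4 and -3.
The only integer strictly between -19/4 and -3 is -4.
No non-integer in the interval can be simpler: if x is a non-integer in the interval, then floor(x) or ceil(x) also lies in the interval (the interval contains an integer), and both are proper prefixes of x's sign expansion, i.e. born earlier. So the game value is -4.
Game value = -4

-4


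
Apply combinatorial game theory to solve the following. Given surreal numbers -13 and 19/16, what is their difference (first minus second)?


x = -13, y = 19/16
Converting to common denominator: 16
x = -208/16, y = 19/16
x - y = -13 - 19/16 = -227/16

-227/16


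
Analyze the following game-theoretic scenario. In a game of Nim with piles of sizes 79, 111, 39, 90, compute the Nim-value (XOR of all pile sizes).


We need the XOR (exclusive or) of all pile sizes.
After XOR-ing pile 1 (size 79): 0 XOR 79 = 79
After XOR-ing pile 2 (size 111): 79 XOR 111 = 32
After XOR-ing pile 3 (size 39): 32 XOR 39 = 7
After XOR-ing pile 4 (size 90): 7 XOR 90 = 93
The Nim-value of this position is 93.

93


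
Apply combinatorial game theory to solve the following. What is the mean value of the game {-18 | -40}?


Game = {-18 | -40}, a switch {a | b} with numbers a > b.
Its thermograph has left wall a - t and right wall b + t, which meet at t = (a - b)/2, where both equal (a + b)/2. So the mast (mean value) is at (a + b)/2.
Mean = (-18 + (-40))/2 = -58/2 = -29

-29


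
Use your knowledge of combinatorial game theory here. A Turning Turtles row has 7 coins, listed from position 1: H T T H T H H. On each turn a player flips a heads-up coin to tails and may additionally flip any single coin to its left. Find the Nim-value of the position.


Coins: H T T H T H H
Key fact: a single head at position k behaves exactly like a Nim heap of size k (turning it to T and optionally flipping a coin at j < k corresponds to moving the heap from k to j, or to 0), and heads combine as a disjunctive sum (two heads at the same place would cancel, matching j XOR j = 0). So the Nim-value is the XOR of the 1-indexed positions of the heads.
Face-up positions (1-indexed): [1, 4, 6, 7]
XOR 0 with 1: 0 XOR 1 = 1
XOR 1 with 4: 1 XOR 4 = 5
XOR 5 with 6: 5 XOR 6 = 3
XOR 3 with 7: 3 XOR 7 = 4
Nim-value = 4

4


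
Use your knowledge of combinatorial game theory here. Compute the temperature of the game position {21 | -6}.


The game is {21 | -6}, a switch {a | b} with numbers a > b.
Cooling {a | b} by t gives {a - t | b + t}, which stops being hot when a - t = b + t, i.e. at t = (a - b)/2. So the temperature of a switch is (a - b)/2.
Temperature = (Left option - Right option) / 2
= (21 - (-6)) / 2
= 27 / 2
= 27/2

27/2


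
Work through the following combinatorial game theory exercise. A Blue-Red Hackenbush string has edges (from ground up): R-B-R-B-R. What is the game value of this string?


Edges (from ground): R-B-R-B-R
By Berlekamp's sign-expansion rule, a Blue-Red Hackenbush stalk has the value of the surreal number whose sign sequence is the edge sequence with B -> + and R -> -.
Sign sequence: -+-+-
Trace the sign expansion in the surreal number tree, starting from 0:
Edge 1: R (sign -) -> bounds (-inf, 0), value = -1
Edge 2: B (sign +) -> bounds (-1, 0), value = -1/2
Edge 3: R (sign -) -> bounds (-1, -1/2), value = -3/4
Edge 4: B (sign +) -> bounds (-3/4, -1/2), value = -5/8
Edge 5: R (sign -) -> bounds (-3/4, -5/8), value = -11/16
Game value = -11/16

-11/16


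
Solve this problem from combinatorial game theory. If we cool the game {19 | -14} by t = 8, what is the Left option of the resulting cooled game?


Original game: {19 | -14} (a switch {a | b} with a > b).
Cooling by t (for t below the temperature (a - b)/2 = 33/2) taxes each move by t: {a | b} cooled by t is {a - t | b + t}.
Cooling amount: t = 8
Cooled Left option: 19 - 8 = 11
Cooled Right option: -14 + 8 = -6
Cooled game: {11 | -6}
Left option = 11

11


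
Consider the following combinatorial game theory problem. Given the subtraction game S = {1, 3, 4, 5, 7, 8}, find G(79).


The subtraction set is S = {1, 3, 4, 5, 7, 8}.
G(k) = mex{ G(k - s) : s in S, s <= k }. We compute iteratively: G(0) = 0.
G(1) = mex({0}) = 1
G(2) = mex({1}) = 0
G(3) = mex({0}) = 1
G(4) = mex({0, 1}) = 2
G(5) = mex({0, 1, 2}) = 3
G(6) = mex({0, 1, 3}) = 2
G(7) = mex({0, 1, 2}) = 3
G(8) = mex({0, 1, 2, 3}) = 4
G(9) = mex({0, 1, 2, 3, 4}) = 5
G(10) = mex({0, 1, 2, 3, 5}) = 4
G(11) = mex({1, 2, 3, 4}) = 0
G(12) = mex({0, 2, 3, 4, 5}) = 1
G(13) = mex({1, 2, 3, 4, 5}) = 0
G(14) = mex({0, 2, 3, 4, 5}) = 1
G(15) = mex({0, 1, 3, 4}) = 2
G(16) = mex({0, 1, 2, 4, 5}) = 3
G(17) = mex({0, 1, 3, 4, 5}) = 2
G(18) = mex({0, 1, 2, 4}) = 3
Observe that G(11)..G(18) = 0, 1, 0, 1, 2, 3, 2, 3 repeats G(0)..G(7) = 0, 1, 0, 1, 2, 3, 2, 3.
For k >= max(S) = 8, G(k) is determined by the previous 8 values G(k-8)..G(k-1); a window of 8 consecutive values has recurred shifted by 11, so by induction G(k + 11) = G(k) for all k >= 0: the sequence is periodic from the start with period 11.
One period: G(0..10) = 0, 1, 0, 1, 2, 3, 2, 3, 4, 5, 4.
79 mod 11 = 2, so G(79) = G(2) = 0.

0


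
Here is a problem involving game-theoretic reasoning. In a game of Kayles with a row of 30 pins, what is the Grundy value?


Kayles: a move removes 1 or 2 adjacent pins from a contiguous row.
Removing pins from a row of k leaves two independent rows (a, b) with a + b = k - 1 (one pin) or a + b = k - 2 (two pins); an end removal gives a = 0.
By Sprague-Grundy, G(k) = mex{ G(a) XOR G(b) } over all these splits. G(0) = 0.
G(1): splits (0,0):0^0=0 -> mex({0}) = 1
G(2): splits (0,1):0^1=1 (0,0):0^0=0 -> mex({0, 1}) = 2
G(3): splits (0,2):0^2=2 (1,1):1^1=0 (0,1):0^1=1 -> mex({0, 1, 2}) = 3
G(4): splits (0,3):0^3=3 (1,2):1^2=3 (0,2):0^2=2 (1,1):1^1=0 -> mex({0, 2, 3}) = 1
G(5): splits (0,4):0^1=1 (1,3):1^3=2 (2,2):2^2=0 (0,3):0^3=3 (1,2):1^2=3 -> mex({0, 1, 2, 3}) = 4
G(6) = mex({0, 1, 2, 4}) = 3
G(7) = mex({0, 1, 3, 4, 5}) = 2
G(8) = mex({0, 2, 3, 5, 6}) = 1
G(9) = mex({0, 1, 2, 3, 6, 7}) = 4
G(10) = mex({0, 1, 3, 4, 5, 7}) = 2
G(11) = mex({0, 1, 2, 3, 4, 5}) = 6
G(12) = mex({0, 1, 2, 3, 5, 6, 7}) = 4
G(13) = mex({0, 2, 3, 4, 6, 7}) = 1
G(14) = mex({0, 1, 4, 5, 6, 7}) = 2
G(15) = mex({0, 1, 2, 3, 4, 5, 6}) = 7
G(16) = mex({0, 2, 3, 5, 6, 7}) = 1
G(17) = mex({0, 1, 2, 3, 5, 6, 7}) = 4
G(18) = mex({0, 1, 2, 4, 5, 6}) = 3
G(19) = mex({0, 1, 3, 4, 5, 7}) = 2
G(20) = mex({0, 2, 3, 4, 5, 6, 7}) = 1
G(21) = mex({0, 1, 2, 3, 5, 6, 7}) = 4
G(22) = mex({0, 1, 2, 3, 4, 5, 7}) = 6
G(23) = mex({0, 1, 2, 3, 4, 5, 6}) = 7
G(24) = mex({0, 1, 2, 3, 5, 6, 7}) = 4
G(25) = mex({0, 2, 3, 4, 6, 7}) = 1
G(26) = mex({0, 1, 3, 4, 5, 6, 7}) = 2
G(27) = mex({0, 1, 2, 3, 4, 5, 6, 7}) = 8
G(28) = mex({0, 1, 2, 3, 4, 6, 7, 8}) = 5
G(29) = mex({0, 1, 2, 3, 5, 6, 7, 8, 9}) = 4
G(30) = mex({0, 1, 2, 3, 4, 5, 6, 9, 10}) = 7
Therefore G(30) = 7.

7


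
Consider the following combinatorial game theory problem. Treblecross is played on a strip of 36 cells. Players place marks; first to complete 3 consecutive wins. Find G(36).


Treblecross: place X on empty cells; 3-in-a-row wins.
Playing within two cells of an existing X lets the opponent win at once, so sensible play treats the cells i-2..i+2 around each X as dead. The player left with no safe cell loses, so this is a normal-play take-away game on strips of safe cells.
Placing X at cell i (0-indexed) of a strip of k safe cells leaves independent strips of sizes max(0, i-2) and max(0, k-i-3). Hence G(k) = mex{ G(max(0,i-2)) XOR G(max(0,k-i-3)) : 0 <= i < k }, with G(0) = 0.
G(1): splits (0,0):0^0=0 -> mex({0}) = 1
G(2): splits (0,0):0^0=0 -> mex({0}) = 1
G(3): splits (0,0):0^0=0 -> mex({0}) = 1
G(4): splits (0,1):0^1=1 (0,0):0^0=0 -> mex({0, 1}) = 2
G(5): splits (0,2):0^1=1 (0,1):0^1=1 (0,0):0^0=0 -> mex({0, 1}) = 2
G(6) = mex({1}) = 0
G(7) = mex({0, 1, 2}) = 3
G(8) = mex({0, 1, 2}) = 3
G(9) = mex({0, 2}) = 1
G(10) = mex({0, 2, 3}) = 1
G(11) = mex({0, 3}) = 1
G(12) = mex({1, 3}) = 0
G(13) = mex({0, 1, 2, 3}) = 4
G(14) = mex({0, 1, 2}) = 3
G(15) = mex({0, 1, 2}) = 3
G(16) = mex({0, 1, 2, 4}) = 3
G(17) = mex({0, 1, 3, 4}) = 2
G(18) = mex({0, 1, 3, 4}) = 2
G(19) = mex({0, 1, 3, 5}) = 2
G(20) = mex({0, 1, 2, 3, 5}) = 4
G(21) = mex({0, 1, 2, 3, 5}) = 4
G(22) = mex({1, 2, 6}) = 0
G(23) = mex({0, 1, 2, 3, 4, 6}) = 5
G(24) = mex({0, 1, 2, 3, 4}) = 5
G(25) = mex({0, 1, 3, 4, 7}) = 2
G(26) = mex({0, 1, 3, 4, 5, 7}) = 2
G(27) = mex({0, 1, 3, 5}) = 2
G(28) = mex({0, 1, 2, 5}) = 3
G(29) = mex({0, 1, 2, 4, 5, 6}) = 3
G(30) = mex({1, 2, 4, 6}) = 0
G(31) = mex({0, 1, 2, 3, 4, 6}) = 5
G(32) = mex({1, 2, 3, 4, 7}) = 0
G(33) = mex({0, 3, 7}) = 1
G(34) = mex({0, 2, 3, 5, 7}) = 1
G(35) = mex({0, 2, 3, 5, 6}) = 1
G(36) = mex({0, 1, 2, 5, 6}) = 3
Therefore G(36) = 3.

3


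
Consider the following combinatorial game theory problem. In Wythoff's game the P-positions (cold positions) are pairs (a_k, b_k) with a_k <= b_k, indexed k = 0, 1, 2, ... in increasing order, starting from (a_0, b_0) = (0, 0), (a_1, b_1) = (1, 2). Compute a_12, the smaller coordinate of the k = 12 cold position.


By Wythoff's theorem, a_k = floor(k * phi) and b_k = floor(k * phi^2) = a_k + k, where phi = (1 + sqrt(5))/2 is the golden ratio.
phi = (1 + sqrt(5))/2 = 1.618034
k = 12
k * phi = 12 * 1.618034 = 19.416408
a_12 = floor(k * phi) = 19

19


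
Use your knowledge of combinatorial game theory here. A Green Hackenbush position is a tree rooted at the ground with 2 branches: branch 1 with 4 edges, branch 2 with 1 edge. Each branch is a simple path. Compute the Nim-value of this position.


The tree has 2 branches from the ground vertex.
In Green Hackenbush, the Nim-value of a simple path of length k is k.
Branch 1: length 4, Nim-value = 4
Branch 2: length 1, Nim-value = 1
Total Nim-value = XOR of all branch values:
0 XOR 4 = 4
4 XOR 1 = 5
Nim-value of the tree = 5

5


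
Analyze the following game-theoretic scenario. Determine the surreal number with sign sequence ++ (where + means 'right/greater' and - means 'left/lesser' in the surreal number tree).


Sign expansion: ++
Rule: track bounds (lo, hi), initially (-inf, +inf). On '+', the current value becomes lo and we move to the simplest number in (value, hi): value + 1 if hi = +inf, otherwise the midpoint (value + hi)/2. On '-', the current value becomes hi and we move to value - 1 if lo = -inf, otherwise the midpoint (lo + value)/2.
Start at 0.
Step 1: sign = +, move right. Bounds: (0, +inf). Value = 1
Step 2: sign = +, move right. Bounds: (1, +inf). Value = 2
The surreal number with sign expansion ++ is 2.

2


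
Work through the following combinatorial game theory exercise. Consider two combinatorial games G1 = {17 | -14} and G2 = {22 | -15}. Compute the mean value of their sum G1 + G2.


G1 = {17 | -14}, G2 = {22 | -15}
Each is a switch {a | b} with numbers a > b; its mean value is (a + b)/2, and mean value is additive over game sums: m(G1 + G2) = m(G1) + m(G2).
Mean of G1 = (17 + (-14))/2 = 3/2 = 3/2
Mean of G2 = (22 + (-15))/2 = 7/2 = 7/2
Mean of G1 + G2 = 3/2 + 7/2 = 5

5
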